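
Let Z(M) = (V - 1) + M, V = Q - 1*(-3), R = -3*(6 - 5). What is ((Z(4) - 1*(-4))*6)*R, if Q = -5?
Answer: -90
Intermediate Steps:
R = -3 (R = -3*1 = -3)
V = -2 (V = -5 - 1*(-3) = -5 + 3 = -2)
Z(M) = -3 + M (Z(M) = (-2 - 1) + M = -3 + M)
((Z(4) - 1*(-4))*6)*R = (((-3 + 4) - 1*(-4))*6)*(-3) = ((1 + 4)*6)*(-3) = (5*6)*(-3) = 30*(-3) = -90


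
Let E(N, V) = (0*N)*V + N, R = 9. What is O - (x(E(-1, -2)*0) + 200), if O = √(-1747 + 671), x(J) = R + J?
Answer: -209 + 2*I*√269 ≈ -209.0 + 32.802*I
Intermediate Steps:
E(N, V) = N (E(N, V) = 0*V + N = 0 + N = N)
x(J) = 9 + J
O = 2*I*√269 (O = √(-1076) = 2*I*√269 ≈ 32.802*I)
O - (x(E(-1, -2)*0) + 200) = 2*I*√269 - ((9 - 1*0) + 200) = 2*I*√269 - ((9 + 0) + 200) = 2*I*√269 - (9 + 200) = 2*I*√269 - 1*209 = 2*I*√269 - 209 = -209 + 2*I*√269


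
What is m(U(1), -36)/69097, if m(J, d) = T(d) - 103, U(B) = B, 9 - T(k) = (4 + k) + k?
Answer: -26/69097 ≈ -0.00037628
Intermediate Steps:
T(k) = 5 - 2*k (T(k) = 9 - ((4 + k) + k) = 9 - (4 + 2*k) = 9 + (-4 - 2*k) = 5 - 2*k)
m(J, d) = -98 - 2*d (m(J, d) = (5 - 2*d) - 103 = -98 - 2*d)
m(U(1), -36)/69097 = (-98 - 2*(-36))/69097 = (-98 + 72)*(1/69097) = -26*1/69097 = -26/69097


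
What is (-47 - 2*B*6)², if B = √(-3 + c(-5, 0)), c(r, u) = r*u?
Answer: 1777 + 1128*I*√3 ≈ 1777.0 + 1953.8*I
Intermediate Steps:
B = I*√3 (B = √(-3 - 5*0) = √(-3 + 0) = √(-3) = I*√3 ≈ 1.732*I)
(-47 - 2*B*6)² = (-47 - 2*I*√3*6)² = (-47 - 12*I*√3)²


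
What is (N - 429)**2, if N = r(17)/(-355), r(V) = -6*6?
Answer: 23182803081/126025 ≈ 1.8395e+5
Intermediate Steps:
r(V) = -36
N = 36/355 (N = -36/(-355) = -36*(-1/355) = 36/355 ≈ 0.10141)
(N - 429)**2 = (36/355 - 429)**2 = (-152259/355)**2 = 23182803081/126025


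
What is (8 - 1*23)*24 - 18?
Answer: -378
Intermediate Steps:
(8 - 1*23)*24 - 18 = (8 - 23)*24 - 18 = -15*24 - 18 = -360 - 18 = -378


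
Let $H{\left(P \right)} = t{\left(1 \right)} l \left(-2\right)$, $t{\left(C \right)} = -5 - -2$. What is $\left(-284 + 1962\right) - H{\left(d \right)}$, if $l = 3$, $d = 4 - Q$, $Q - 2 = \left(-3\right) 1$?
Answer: $1660$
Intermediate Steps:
$Q = -1$ ($Q = 2 - 3 = -1$)
$d = 5$ ($d = 4 - -1 = 4 + 1 = 5$)
$t{\left(C \right)} = -3$ ($t{\left(C \right)} = -5 + 2 = -3$)
$H{\left(P \right)} = 18$ ($H{\left(P \right)} = \left(-3\right) 3 \left(-2\right) = \left(-9\right) \left(-2\right) = 18$)
$\left(-284 + 1962\right) - H{\left(d \right)} = \left(-284 + 1962\right) - 18 = 1678 - 18 = 1660$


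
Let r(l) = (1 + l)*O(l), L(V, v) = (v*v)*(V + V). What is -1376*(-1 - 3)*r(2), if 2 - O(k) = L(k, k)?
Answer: -231168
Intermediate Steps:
L(V, v) = 2*V*v**2 (L(V, v) = v**2*(2*V) = 2*V*v**2)
O(k) = 2 - 2*k**3 (O(k) = 2 - 2*k*k**2 = 2 - 2*k**3)
r(l) = (1 + l)*(2 - 2*l**3)
-1376*(-1 - 3)*r(2) = -1376*(-1 - 3)*(-2*(1 + 2)*(-1 + 2**3)) = -(-5504)*(-2*3*(-1 + 8)) = -(-5504)*(-2*3*7) = -(-5504)*(-42) = -1376*168 = -231168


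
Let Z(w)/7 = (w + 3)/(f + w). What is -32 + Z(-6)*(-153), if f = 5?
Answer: -3245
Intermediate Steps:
Z(w) = 7*(3 + w)/(5 + w) (Z(w) = 7*((w + 3)/(5 + w)) = 7*((3 + w)/(5 + w)) = 7*(3 + w)/(5 + w))
-32 + Z(-6)*(-153) = -32 + (7*(3 - 6)/(5 - 6))*(-153) = -32 + (7*(-3)/(-1))*(-153) = -32 + (7*(-1)*(-3))*(-153) = -32 + 21*(-153) = -32 - 3213 = -3245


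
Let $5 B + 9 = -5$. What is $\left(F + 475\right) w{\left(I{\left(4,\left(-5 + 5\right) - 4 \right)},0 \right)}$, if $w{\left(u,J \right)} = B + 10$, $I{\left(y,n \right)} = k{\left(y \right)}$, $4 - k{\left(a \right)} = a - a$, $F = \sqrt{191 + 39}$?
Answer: $3420 + \frac{36 \sqrt{230}}{5} \approx 3529.2$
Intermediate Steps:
$F = \sqrt{230} \approx 15.166$
$k{\left(a \right)} = 4$ ($k{\left(a \right)} = 4 - \left(a - a\right) = 4 - 0 = 4 + 0 = 4$)
$I{\left(y,n \right)} = 4$
$B = - \frac{14}{5}$ ($B = - \frac{9}{5} + \frac{1}{5} \left(-5\right) = - \frac{9}{5} - 1 = - \frac{14}{5} \approx -2.8$)
$w{\left(u,J \right)} = \frac{36}{5}$ ($w{\left(u,J \right)} = - \frac{14}{5} + 10 = \frac{36}{5}$)
$\left(F + 475\right) w{\left(I{\left(4,\left(-5 + 5\right) - 4 \right)},0 \right)} = \left(\sqrt{230} + 475\right) \frac{36}{5} = \left(475 + \sqrt{230}\right) \frac{36}{5} = 3420 + \frac{36 \sqrt{230}}{5}$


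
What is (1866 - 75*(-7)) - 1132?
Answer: 1259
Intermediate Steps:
(1866 - 75*(-7)) - 1132 = (1866 + 525) - 1132 = 2391 - 1132 = 1259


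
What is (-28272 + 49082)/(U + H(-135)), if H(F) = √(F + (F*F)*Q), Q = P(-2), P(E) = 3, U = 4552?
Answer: 23681780/5166541 - 31215*√1515/5166541 ≈ 4.3485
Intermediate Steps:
Q = 3
H(F) = √(F + 3*F²) (H(F) = √(F + (F*F)*3) = √(F + F²*3) = √(F + 3*F²))
(-28272 + 49082)/(U + H(-135)) = (-28272 + 49082)/(4552 + √(-135*(1 + 3*(-135)))) = 20810/(4552 + √(-135*(1 - 405))) = 20810/(4552 + √(-135*(-404))) = 20810/(4552 + √54540) = 20810/(4552 + 6*√1515)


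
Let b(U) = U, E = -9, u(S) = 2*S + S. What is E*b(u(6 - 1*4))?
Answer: -54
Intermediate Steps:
u(S) = 3*S
E*b(u(6 - 1*4)) = -27*(6 - 1*4) = -27*(6 - 4) = -27*2 = -9*6 = -54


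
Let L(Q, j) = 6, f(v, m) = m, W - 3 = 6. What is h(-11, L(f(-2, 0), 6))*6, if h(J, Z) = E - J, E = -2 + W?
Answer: 108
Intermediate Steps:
W = 9 (W = 3 + 6 = 9)
E = 7 (E = -2 + 9 = 7)
h(J, Z) = 7 - J
h(-11, L(f(-2, 0), 6))*6 = (7 - 1*(-11))*6 = (7 + 11)*6 = 18*6 = 108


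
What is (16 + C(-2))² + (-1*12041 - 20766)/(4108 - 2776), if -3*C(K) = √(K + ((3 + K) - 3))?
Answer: 34177/148 - 64*I/3 ≈ 230.93 - 21.333*I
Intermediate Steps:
C(K) = -√2*√K/3 (C(K) = -√(K + ((3 + K) - 3))/3 = -√(K + K)/3 = -√2*√K/3)
(16 + C(-2))² + (-1*12041 - 20766)/(4108 - 2776) = (16 - √2*√(-2)/3)² + (-1*12041 - 20766)/(4108 - 2776) = (16 - √2*I*√2/3)² + (-12041 - 20766)/1332 = (16 - 2*I/3)² - 32807*1/1332 = (16 - 2*I/3)² - 32807/1332 = -32807/1332 + (16 - 2*I/3)²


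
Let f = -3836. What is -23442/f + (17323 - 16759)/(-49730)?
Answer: 290901789/47691070 ≈ 6.0997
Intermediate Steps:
-23442/f + (17323 - 16759)/(-49730) = -23442/(-3836) + (17323 - 16759)/(-49730) = -23442*(-1/3836) + 564*(-1/49730) = 11721/1918 - 282/24865 = 290901789/47691070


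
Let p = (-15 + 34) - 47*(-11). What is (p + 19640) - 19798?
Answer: 378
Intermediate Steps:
p = 536 (p = 19 + 517 = 536)
(p + 19640) - 19798 = (536 + 19640) - 19798 = 20176 - 19798 = 378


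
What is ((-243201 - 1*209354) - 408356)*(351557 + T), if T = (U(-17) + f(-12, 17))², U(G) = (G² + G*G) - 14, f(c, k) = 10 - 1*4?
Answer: -582369272327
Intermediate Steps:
f(c, k) = 6 (f(c, k) = 10 - 4 = 6)
U(G) = -14 + 2*G² (U(G) = (G² + G²) - 14 = 2*G² - 14 = -14 + 2*G²)
T = 324900 (T = ((-14 + 2*(-17)²) + 6)² = ((-14 + 2*289) + 6)² = ((-14 + 578) + 6)² = (564 + 6)² = 570² = 324900)
((-243201 - 1*209354) - 408356)*(351557 + T) = ((-243201 - 1*209354) - 408356)*(351557 + 324900) = ((-243201 - 209354) - 408356)*676457 = (-452555 - 408356)*676457 = -860911*676457 = -582369272327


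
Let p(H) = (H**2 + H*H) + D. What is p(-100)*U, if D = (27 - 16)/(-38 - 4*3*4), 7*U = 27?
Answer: 46439703/602 ≈ 77142.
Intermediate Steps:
U = 27/7 (U = (1/7)*27 = 27/7 ≈ 3.8571)
D = -11/86 (D = 11/(-38 - 12*4) = 11/(-38 - 48) = 11/(-86) = 11*(-1/86) = -11/86 ≈ -0.12791)
p(H) = -11/86 + 2*H**2 (p(H) = (H**2 + H*H) - 11/86 = (H**2 + H**2) - 11/86 = 2*H**2 - 11/86 = -11/86 + 2*H**2)
p(-100)*U = (-11/86 + 2*(-100)**2)*(27/7) = (-11/86 + 2*10000)*(27/7) = (-11/86 + 20000)*(27/7) = (1719989/86)*(27/7) = 46439703/602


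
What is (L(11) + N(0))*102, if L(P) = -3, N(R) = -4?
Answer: -714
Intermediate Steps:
(L(11) + N(0))*102 = (-3 - 4)*102 = -7*102 = -714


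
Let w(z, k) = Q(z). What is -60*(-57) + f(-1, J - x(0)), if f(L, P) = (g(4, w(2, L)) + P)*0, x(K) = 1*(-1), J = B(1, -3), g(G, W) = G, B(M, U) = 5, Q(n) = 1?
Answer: 3420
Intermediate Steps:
w(z, k) = 1
J = 5
x(K) = -1
f(L, P) = 0 (f(L, P) = (4 + P)*0 = 0)
-60*(-57) + f(-1, J - x(0)) = -60*(-57) + 0 = 3420 + 0 = 3420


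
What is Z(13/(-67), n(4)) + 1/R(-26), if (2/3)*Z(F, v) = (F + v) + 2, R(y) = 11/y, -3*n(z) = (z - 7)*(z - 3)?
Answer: 1360/737 ≈ 1.8453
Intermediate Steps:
n(z) = -(-7 + z)*(-3 + z)/3 (n(z) = -(z - 7)*(z - 3)/3 = -(-7 + z)*(-3 + z)/3)
Z(F, v) = 3 + 3*F/2 + 3*v/2 (Z(F, v) = 3*((F + v) + 2)/2 = 3*(2 + F + v)/2 = 3 + 3*F/2 + 3*v/2)
Z(13/(-67), n(4)) + 1/R(-26) = (3 + 3*(13/(-67))/2 + 3*(-7 - ⅓*4² + (10/3)*4)/2) + 1/(11/(-26)) = (3 + 3*(13*(-1/67))/2 + 3*(-7 - ⅓*16 + 40/3)/2) + 1/(11*(-1/26)) = (3 + (3/2)*(-13/67) + 3*(-7 - 16/3 + 40/3)/2) + 1/(-11/26) = (3 - 39/134 + (3/2)*1) - 26/11 = (3 - 39/134 + 3/2) - 26/11 = 282/67 - 26/11 = 1360/737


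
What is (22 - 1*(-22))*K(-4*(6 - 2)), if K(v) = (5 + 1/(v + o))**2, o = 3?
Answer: 180224/169 ≈ 1066.4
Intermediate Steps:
K(v) = (5 + 1/(3 + v))**2 (K(v) = (5 + 1/(v + 3))**2 = (5 + 1/(3 + v))**2)
(22 - 1*(-22))*K(-4*(6 - 2)) = (22 - 1*(-22))*((16 + 5*(-4*(6 - 2)))**2/(3 - 4*(6 - 2))**2) = (22 + 22)*((16 + 5*(-4*4))**2/(3 - 4*4)**2) = 44*((16 + 5*(-16))**2/(3 - 16)**2) = 44*((16 - 80)**2/(-13)**2) = 44*((1/169)*(-64)**2) = 44*((1/169)*4096) = 44*(4096/169) = 180224/169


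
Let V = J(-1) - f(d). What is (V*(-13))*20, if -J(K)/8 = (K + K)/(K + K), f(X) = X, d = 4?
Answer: 3120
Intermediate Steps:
J(K) = -8 (J(K) = -8*(K + K)/(K + K) = -8*2*K/(2*K) = -8*2*K*1/(2*K) = -8*1 = -8)
V = -12 (V = -8 - 1*4 = -8 - 4 = -12)
(V*(-13))*20 = -12*(-13)*20 = 156*20 = 3120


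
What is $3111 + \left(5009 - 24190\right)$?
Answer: $-16070$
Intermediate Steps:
$3111 + \left(5009 - 24190\right) = 3111 - 19181 = -16070$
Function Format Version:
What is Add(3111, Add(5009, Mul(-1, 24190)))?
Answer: -16070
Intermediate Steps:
Add(3111, Add(5009, Mul(-1, 24190))) = Add(3111, Add(5009, -24190)) = Add(3111, -19181) = -16070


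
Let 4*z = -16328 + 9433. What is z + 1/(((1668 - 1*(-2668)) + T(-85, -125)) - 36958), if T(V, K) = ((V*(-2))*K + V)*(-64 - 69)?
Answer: -19340013031/11219732 ≈ -1723.8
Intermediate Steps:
z = -6895/4 (z = (-16328 + 9433)/4 = (¼)*(-6895) = -6895/4 ≈ -1723.8)
T(V, K) = -133*V + 266*K*V (T(V, K) = ((-2*V)*K + V)*(-133) = (-2*K*V + V)*(-133) = (V - 2*K*V)*(-133) = -133*V + 266*K*V)
z + 1/(((1668 - 1*(-2668)) + T(-85, -125)) - 36958) = -6895/4 + 1/(((1668 - 1*(-2668)) + 133*(-85)*(-1 + 2*(-125))) - 36958) = -6895/4 + 1/(((1668 + 2668) + 133*(-85)*(-1 - 250)) - 36958) = -6895/4 + 1/((4336 + 133*(-85)*(-251)) - 36958) = -6895/4 + 1/((4336 + 2837555) - 36958) = -6895/4 + 1/(2841891 - 36958) = -6895/4 + 1/2804933 = -19340013031/11219732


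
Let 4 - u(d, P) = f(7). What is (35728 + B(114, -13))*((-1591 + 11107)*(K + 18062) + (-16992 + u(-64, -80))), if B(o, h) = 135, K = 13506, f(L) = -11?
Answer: 10772675372793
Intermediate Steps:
u(d, P) = 15 (u(d, P) = 4 - 1*(-11) = 4 + 11 = 15)
(35728 + B(114, -13))*((-1591 + 11107)*(K + 18062) + (-16992 + u(-64, -80))) = (35728 + 135)*((-1591 + 11107)*(13506 + 18062) + (-16992 + 15)) = 35863*(9516*31568 - 16977) = 35863*(300401088 - 16977) = 35863*300384111 = 10772675372793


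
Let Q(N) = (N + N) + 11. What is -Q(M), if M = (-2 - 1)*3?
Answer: 7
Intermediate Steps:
M = -9 (M = -3*3 = -9)
Q(N) = 11 + 2*N (Q(N) = 2*N + 11 = 11 + 2*N)
-Q(M) = -(11 + 2*(-9)) = -(11 - 18) = -1*(-7) = 7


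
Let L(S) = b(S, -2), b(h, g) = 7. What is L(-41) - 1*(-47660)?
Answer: 47667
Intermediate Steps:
L(S) = 7
L(-41) - 1*(-47660) = 7 - 1*(-47660) = 7 + 47660 = 47667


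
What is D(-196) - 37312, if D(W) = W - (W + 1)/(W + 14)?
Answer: -525127/14 ≈ -37509.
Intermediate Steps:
D(W) = W - (1 + W)/(14 + W)
D(-196) - 37312 = (-1 + (-196)² + 13*(-196))/(14 - 196) - 37312 = (-1 + 38416 - 2548)/(-182) - 37312 = -1/182*35867 - 37312 = -2759/14 - 37312 = -525127/14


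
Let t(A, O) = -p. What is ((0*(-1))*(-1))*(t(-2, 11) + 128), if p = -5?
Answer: 0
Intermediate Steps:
t(A, O) = 5 (t(A, O) = -1*(-5) = 5)
((0*(-1))*(-1))*(t(-2, 11) + 128) = ((0*(-1))*(-1))*(5 + 128) = (0*(-1))*133 = 0*133 = 0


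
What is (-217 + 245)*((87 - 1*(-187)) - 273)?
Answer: 28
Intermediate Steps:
(-217 + 245)*((87 - 1*(-187)) - 273) = 28*((87 + 187) - 273) = 28*(274 - 273) = 28*1 = 28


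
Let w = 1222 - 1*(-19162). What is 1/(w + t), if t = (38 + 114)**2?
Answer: 1/43488 ≈ 2.2995e-5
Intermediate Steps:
w = 20384 (w = 1222 + 19162 = 20384)
t = 23104 (t = 152**2 = 23104)
1/(w + t) = 1/(20384 + 23104) = 1/43488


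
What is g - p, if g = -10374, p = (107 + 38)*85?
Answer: -22699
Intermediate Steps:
p = 12325 (p = 145*85 = 12325)
g - p = -10374 - 1*12325 = -10374 - 12325 = -22699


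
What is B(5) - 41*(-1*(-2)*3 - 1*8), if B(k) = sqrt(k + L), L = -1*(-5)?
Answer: 82 + sqrt(10) ≈ 85.162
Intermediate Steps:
L = 5
B(k) = sqrt(5 + k) (B(k) = sqrt(k + 5) = sqrt(5 + k))
B(5) - 41*(-1*(-2)*3 - 1*8) = sqrt(5 + 5) - 41*(-1*(-2)*3 - 1*8) = sqrt(10) - 41*(2*3 - 8) = sqrt(10) - 41*(6 - 8) = sqrt(10) - 41*(-2) = sqrt(10) + 82 = 82 + sqrt(10)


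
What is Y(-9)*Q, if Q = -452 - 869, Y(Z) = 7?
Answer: -9247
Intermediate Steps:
Q = -1321
Y(-9)*Q = 7*(-1321) = -9247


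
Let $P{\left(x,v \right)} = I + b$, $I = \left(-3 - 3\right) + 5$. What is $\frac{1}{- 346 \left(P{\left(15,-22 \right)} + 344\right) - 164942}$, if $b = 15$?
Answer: $- \frac{1}{288810} \approx -3.4625 \cdot 10^{-6}$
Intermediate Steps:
$I = -1$ ($I = -6 + 5 = -1$)
$P{\left(x,v \right)} = 14$ ($P{\left(x,v \right)} = -1 + 15 = 14$)
$\frac{1}{- 346 \left(P{\left(15,-22 \right)} + 344\right) - 164942} = \frac{1}{- 346 \left(14 + 344\right) - 164942} = \frac{1}{\left(-346\right) 358 - 164942} = \frac{1}{-123868 - 164942} = \frac{1}{-288810} = - \frac{1}{288810}$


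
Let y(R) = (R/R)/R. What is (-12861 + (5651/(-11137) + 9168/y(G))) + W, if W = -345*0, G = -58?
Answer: -6065271536/11137 ≈ -5.4461e+5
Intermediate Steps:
y(R) = 1/R
W = 0
(-12861 + (5651/(-11137) + 9168/y(G))) + W = (-12861 + (5651/(-11137) + 9168/(1/(-58)))) + 0 = (-12861 + (5651*(-1/11137) + 9168/(-1/58))) + 0 = (-12861 + (-5651/11137 + 9168*(-58))) + 0 = (-12861 + (-5651/11137 - 531744)) + 0 = (-12861 - 5922038579/11137) + 0 = -6065271536/11137 + 0 = -6065271536/11137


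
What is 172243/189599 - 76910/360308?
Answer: 23739235877/34157018246 ≈ 0.69500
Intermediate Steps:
172243/189599 - 76910/360308 = 172243*(1/189599) - 76910*1/360308 = 172243/189599 - 38455/180154 = 23739235877/34157018246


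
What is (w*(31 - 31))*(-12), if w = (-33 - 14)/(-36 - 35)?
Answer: 0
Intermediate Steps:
w = 47/71 (w = -47/(-71) = -47*(-1/71) = 47/71 ≈ 0.66197)
(w*(31 - 31))*(-12) = (47*(31 - 31)/71)*(-12) = ((47/71)*0)*(-12) = 0*(-12) = 0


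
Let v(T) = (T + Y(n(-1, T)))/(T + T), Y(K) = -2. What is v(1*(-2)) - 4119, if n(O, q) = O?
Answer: -4118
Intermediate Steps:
v(T) = (-2 + T)/(2*T) (v(T) = (T - 2)/(T + T) = (-2 + T)/((2*T)) = (-2 + T)*(1/(2*T)) = (-2 + T)/(2*T))
v(1*(-2)) - 4119 = (-2 + 1*(-2))/(2*((1*(-2)))) - 4119 = (½)*(-2 - 2)/(-2) - 4119 = (½)*(-½)*(-4) - 4119 = 1 - 4119 = -4118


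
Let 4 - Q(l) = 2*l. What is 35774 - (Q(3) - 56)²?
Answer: 32410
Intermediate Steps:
Q(l) = 4 - 2*l
35774 - (Q(3) - 56)² = 35774 - ((4 - 2*3) - 56)² = 35774 - ((4 - 6) - 56)² = 35774 - (-2 - 56)² = 35774 - 1*(-58)² = 35774 - 1*3364 = 35774 - 3364 = 32410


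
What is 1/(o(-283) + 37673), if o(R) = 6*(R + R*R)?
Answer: 1/516509 ≈ 1.9361e-6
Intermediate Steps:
o(R) = 6*R + 6*R² (o(R) = 6*(R + R²) = 6*R + 6*R²)
1/(o(-283) + 37673) = 1/(6*(-283)*(1 - 283) + 37673) = 1/(6*(-283)*(-282) + 37673) = 1/(478836 + 37673) = 1/516509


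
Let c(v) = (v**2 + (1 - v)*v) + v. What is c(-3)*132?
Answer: -792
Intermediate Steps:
c(v) = v + v**2 + v*(1 - v) (c(v) = (v**2 + v*(1 - v)) + v = v + v**2 + v*(1 - v))
c(-3)*132 = (2*(-3))*132 = -6*132 = -792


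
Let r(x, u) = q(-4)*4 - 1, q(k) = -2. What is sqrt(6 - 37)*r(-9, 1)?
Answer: -9*I*sqrt(31) ≈ -50.11*I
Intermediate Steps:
r(x, u) = -9 (r(x, u) = -2*4 - 1 = -8 - 1 = -9)
sqrt(6 - 37)*r(-9, 1) = sqrt(6 - 37)*(-9) = sqrt(-31)*(-9) = (I*sqrt(31))*(-9) = -9*I*sqrt(31)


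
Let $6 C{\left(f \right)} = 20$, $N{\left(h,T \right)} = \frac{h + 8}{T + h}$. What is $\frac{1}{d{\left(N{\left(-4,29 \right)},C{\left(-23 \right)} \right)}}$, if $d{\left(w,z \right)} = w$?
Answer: $\frac{25}{4} \approx 6.25$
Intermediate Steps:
$N{\left(h,T \right)} = \frac{8 + h}{T + h}$
$C{\left(f \right)} = \frac{10}{3}$ ($C{\left(f \right)} = \frac{1}{6} \cdot 20 = \frac{10}{3}$)
$\frac{1}{d{\left(N{\left(-4,29 \right)},C{\left(-23 \right)} \right)}} = \frac{1}{\frac{1}{29 - 4} \left(8 - 4\right)} = \frac{1}{\frac{1}{25} \cdot 4} = \frac{1}{\frac{4}{25}} = \frac{25}{4}$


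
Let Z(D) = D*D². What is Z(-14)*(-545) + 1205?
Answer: 1496685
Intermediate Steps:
Z(D) = D³
Z(-14)*(-545) + 1205 = (-14)³*(-545) + 1205 = -2744*(-545) + 1205 = 1495480 + 1205 = 1496685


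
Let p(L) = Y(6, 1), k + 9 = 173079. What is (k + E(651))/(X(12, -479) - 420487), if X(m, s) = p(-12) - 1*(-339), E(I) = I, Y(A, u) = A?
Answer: -173721/420142 ≈ -0.41348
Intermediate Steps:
k = 173070 (k = -9 + 173079 = 173070)
p(L) = 6
X(m, s) = 345 (X(m, s) = 6 - 1*(-339) = 6 + 339 = 345)
(k + E(651))/(X(12, -479) - 420487) = (173070 + 651)/(345 - 420487) = 173721/(-420142) = 173721*(-1/420142) = -173721/420142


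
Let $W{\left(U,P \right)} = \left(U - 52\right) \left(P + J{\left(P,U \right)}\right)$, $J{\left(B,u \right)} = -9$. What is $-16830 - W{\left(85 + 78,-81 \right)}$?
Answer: $-6840$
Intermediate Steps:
$W{\left(U,P \right)} = \left(-52 + U\right) \left(-9 + P\right)$ ($W{\left(U,P \right)} = \left(U - 52\right) \left(P - 9\right) = \left(-52 + U\right) \left(-9 + P\right)$)
$-16830 - W{\left(85 + 78,-81 \right)} = -16830 - \left(468 - -4212 - 9 \left(85 + 78\right) - 81 \left(85 + 78\right)\right) = -16830 - \left(468 + 4212 - 1467 - 13203\right) = -16830 - -9990 = -16830 + 9990 = -6840$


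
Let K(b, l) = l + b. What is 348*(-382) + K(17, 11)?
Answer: -132908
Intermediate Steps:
K(b, l) = b + l
348*(-382) + K(17, 11) = 348*(-382) + (17 + 11) = -132936 + 28 = -132908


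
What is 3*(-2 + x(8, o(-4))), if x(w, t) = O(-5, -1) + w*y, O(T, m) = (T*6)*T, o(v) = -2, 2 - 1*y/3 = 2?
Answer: 444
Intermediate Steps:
y = 0 (y = 6 - 3*2 = 6 - 6 = 0)
O(T, m) = 6*T² (O(T, m) = (6*T)*T = 6*T²)
x(w, t) = 150 (x(w, t) = 6*(-5)² + w*0 = 6*25 + 0 = 150 + 0 = 150)
3*(-2 + x(8, o(-4))) = 3*(-2 + 150) = 3*148 = 444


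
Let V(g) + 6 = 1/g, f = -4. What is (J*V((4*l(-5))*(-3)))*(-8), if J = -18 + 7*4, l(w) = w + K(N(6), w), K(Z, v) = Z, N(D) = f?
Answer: 12940/27 ≈ 479.26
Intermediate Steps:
N(D) = -4
l(w) = -4 + w (l(w) = w - 4 = -4 + w)
V(g) = -6 + 1/g
J = 10 (J = -18 + 28 = 10)
(J*V((4*l(-5))*(-3)))*(-8) = (10*(-6 + 1/((4*(-4 - 5))*(-3))))*(-8) = (10*(-6 + 1/((4*(-9))*(-3))))*(-8) = (10*(-6 + 1/(-36*(-3))))*(-8) = (10*(-6 + 1/108))*(-8) = (10*(-647/108))*(-8) = -3235/54*(-8) = 12940/27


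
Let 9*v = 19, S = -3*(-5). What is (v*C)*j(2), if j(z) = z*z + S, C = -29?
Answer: -10469/9 ≈ -1163.2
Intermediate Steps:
S = 15
v = 19/9 (v = (1/9)*19 = 19/9 ≈ 2.1111)
j(z) = 15 + z**2 (j(z) = z*z + 15 = z**2 + 15 = 15 + z**2)
(v*C)*j(2) = ((19/9)*(-29))*(15 + 2**2) = -551*(15 + 4)/9 = -551/9*19 = -10469/9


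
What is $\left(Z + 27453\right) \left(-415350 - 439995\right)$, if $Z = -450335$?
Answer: $361710004290$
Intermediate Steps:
$\left(Z + 27453\right) \left(-415350 - 439995\right) = \left(-450335 + 27453\right) \left(-415350 - 439995\right) = \left(-422882\right) \left(-855345\right) = 361710004290$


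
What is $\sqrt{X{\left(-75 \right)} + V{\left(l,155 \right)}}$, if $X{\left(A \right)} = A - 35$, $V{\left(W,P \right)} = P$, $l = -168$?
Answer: $3 \sqrt{5} \approx 6.7082$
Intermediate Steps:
$X{\left(A \right)} = -35 + A$ ($X{\left(A \right)} = A - 35 = -35 + A$)
$\sqrt{X{\left(-75 \right)} + V{\left(l,155 \right)}} = \sqrt{\left(-35 - 75\right) + 155} = \sqrt{-110 + 155} = \sqrt{45} = 3 \sqrt{5}$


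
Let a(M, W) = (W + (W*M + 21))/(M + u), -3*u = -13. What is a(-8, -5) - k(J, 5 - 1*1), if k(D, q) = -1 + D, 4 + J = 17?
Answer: -300/11 ≈ -27.273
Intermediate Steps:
J = 13 (J = -4 + 17 = 13)
u = 13/3 (u = -⅓*(-13) = 13/3 ≈ 4.3333)
a(M, W) = (21 + W + M*W)/(13/3 + M) (a(M, W) = (W + (W*M + 21))/(M + 13/3) = (W + (M*W + 21))/(13/3 + M) = (W + (21 + M*W))/(13/3 + M) = (21 + W + M*W)/(13/3 + M))
a(-8, -5) - k(J, 5 - 1*1) = 3*(21 - 5 - 8*(-5))/(13 + 3*(-8)) - (-1 + 13) = 3*(21 - 5 + 40)/(13 - 24) - 1*12 = 3*56/(-11) - 12 = 3*(-1/11)*56 - 12 = -168/11 - 12 = -300/11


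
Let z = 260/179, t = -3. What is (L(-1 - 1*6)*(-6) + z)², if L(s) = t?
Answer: 12124324/32041 ≈ 378.40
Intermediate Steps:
L(s) = -3
z = 260/179 (z = 260*(1/179) = 260/179 ≈ 1.4525)
(L(-1 - 1*6)*(-6) + z)² = (-3*(-6) + 260/179)² = (18 + 260/179)² = (3482/179)² = 12124324/32041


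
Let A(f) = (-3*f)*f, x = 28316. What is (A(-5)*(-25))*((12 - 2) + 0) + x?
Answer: 47066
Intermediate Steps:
A(f) = -3*f²
(A(-5)*(-25))*((12 - 2) + 0) + x = (-3*(-5)²*(-25))*((12 - 2) + 0) + 28316 = (-3*25*(-25))*(10 + 0) + 28316 = -75*(-25)*10 + 28316 = 1875*10 + 28316 = 18750 + 28316 = 47066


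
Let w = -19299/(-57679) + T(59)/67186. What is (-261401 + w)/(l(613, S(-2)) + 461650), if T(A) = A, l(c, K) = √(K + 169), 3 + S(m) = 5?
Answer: -33403194272222046525/58992140097285862409 + 3038956264341657*√19/825889961362002073726 ≈ -0.56622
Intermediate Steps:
S(m) = 2 (S(m) = -3 + 5 = 2)
l(c, K) = √(169 + K)
w = 1300025675/3875221294 (w = -19299/(-57679) + 59/67186 = -19299*(-1/57679) + 59*(1/67186) = 19299/57679 + 59/67186 = 1300025675/3875221294 ≈ 0.33547)
(-261401 + w)/(l(613, S(-2)) + 461650) = (-261401 + 1300025675/3875221294)/(√(169 + 2) + 461650) = -1012985421447219/(3875221294*(√171 + 461650)) = -1012985421447219/(3875221294*(3*√19 + 461650)) = -1012985421447219/(3875221294*(461650 + 3*√19))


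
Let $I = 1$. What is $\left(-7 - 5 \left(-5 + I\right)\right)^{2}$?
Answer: $169$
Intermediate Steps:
$\left(-7 - 5 \left(-5 + I\right)\right)^{2} = \left(-7 - 5 \left(-5 + 1\right)\right)^{2} = \left(-7 - -20\right)^{2} = \left(-7 + 20\right)^{2} = 13^{2} = 169$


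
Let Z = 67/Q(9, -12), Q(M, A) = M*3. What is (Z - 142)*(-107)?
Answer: 403069/27 ≈ 14928.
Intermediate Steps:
Q(M, A) = 3*M
Z = 67/27 (Z = 67/((3*9)) = 67/27 ≈ 2.4815)
(Z - 142)*(-107) = (67/27 - 142)*(-107) = -3767/27*(-107) = 403069/27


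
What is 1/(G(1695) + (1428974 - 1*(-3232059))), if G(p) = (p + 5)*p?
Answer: 1/7542533 ≈ 1.3258e-7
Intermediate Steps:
G(p) = p*(5 + p) (G(p) = (5 + p)*p = p*(5 + p))
1/(G(1695) + (1428974 - 1*(-3232059))) = 1/(1695*(5 + 1695) + (1428974 - 1*(-3232059))) = 1/(1695*1700 + (1428974 + 3232059)) = 1/(2881500 + 4661033) = 1/7542533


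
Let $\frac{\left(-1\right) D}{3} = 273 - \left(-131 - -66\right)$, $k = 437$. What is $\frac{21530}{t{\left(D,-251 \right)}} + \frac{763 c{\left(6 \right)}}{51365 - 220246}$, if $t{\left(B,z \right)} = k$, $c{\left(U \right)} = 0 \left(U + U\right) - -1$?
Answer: $\frac{3635674499}{73800997} \approx 49.263$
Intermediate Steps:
$c{\left(U \right)} = 1$ ($c{\left(U \right)} = 0 \cdot 2 U + 1 = 0 + 1 = 1$)
$D = -1014$ ($D = - 3 \left(273 - \left(-131 - -66\right)\right) = - 3 \left(273 - \left(-131 + 66\right)\right) = - 3 \left(273 - -65\right) = - 3 \left(273 + 65\right) = \left(-3\right) 338 = -1014$)
$t{\left(B,z \right)} = 437$
$\frac{21530}{t{\left(D,-251 \right)}} + \frac{763 c{\left(6 \right)}}{51365 - 220246} = \frac{21530}{437} + \frac{763 \cdot 1}{51365 - 220246} = 21530 \cdot \frac{1}{437} + \frac{763}{51365 - 220246} = \frac{21530}{437} + \frac{763}{-168881} = \frac{21530}{437} + 763 \left(- \frac{1}{168881}\right) = \frac{21530}{437} - \frac{763}{168881} = \frac{3635674499}{73800997}$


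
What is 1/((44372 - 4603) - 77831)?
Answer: -1/38062 ≈ -2.6273e-5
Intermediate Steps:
1/((44372 - 4603) - 77831) = 1/(39769 - 77831) = 1/(-38062) = -1/38062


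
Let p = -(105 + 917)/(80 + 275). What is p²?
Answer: 1044484/126025 ≈ 8.2879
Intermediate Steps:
p = -1022/355 ≈ -2.8789
p² = (-1022/355)² = 1044484/126025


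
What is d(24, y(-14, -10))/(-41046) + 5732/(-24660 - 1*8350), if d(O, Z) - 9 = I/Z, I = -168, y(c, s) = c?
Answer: -39328147/225821410 ≈ -0.17416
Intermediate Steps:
d(O, Z) = 9 - 168/Z
d(24, y(-14, -10))/(-41046) + 5732/(-24660 - 1*8350) = (9 - 168/(-14))/(-41046) + 5732/(-24660 - 1*8350) = (9 - 168*(-1/14))*(-1/41046) + 5732/(-24660 - 8350) = (9 + 12)*(-1/41046) + 5732/(-33010) = 21*(-1/41046) + 5732*(-1/33010) = -7/13682 - 2866/16505 = -39328147/225821410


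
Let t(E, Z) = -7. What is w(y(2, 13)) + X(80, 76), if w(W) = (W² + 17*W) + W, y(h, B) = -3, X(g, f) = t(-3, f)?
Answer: -52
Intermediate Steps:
X(g, f) = -7
w(W) = W² + 18*W
w(y(2, 13)) + X(80, 76) = -3*(18 - 3) - 7 = -3*15 - 7 = -45 - 7 = -52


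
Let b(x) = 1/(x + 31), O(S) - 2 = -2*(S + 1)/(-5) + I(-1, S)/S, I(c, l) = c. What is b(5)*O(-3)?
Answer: 23/540 ≈ 0.042593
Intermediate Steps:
O(S) = 12/5 - 1/S + 2*S/5 (O(S) = 2 + (-2*(S + 1)/(-5) - 1/S) = 2 + (-2*(1 + S)*(-⅕) - 1/S) = 2 + ((-2 - 2*S)*(-⅕) - 1/S) = 2 + ((⅖ + 2*S/5) - 1/S) = 2 + (⅖ - 1/S + 2*S/5) = 12/5 - 1/S + 2*S/5)
b(x) = 1/(31 + x)
b(5)*O(-3) = ((⅕)*(-5 + 2*(-3)*(6 - 3))/(-3))/(31 + 5) = ((⅕)*(-⅓)*(-5 + 2*(-3)*3))/36 = ((⅕)*(-⅓)*(-5 - 18))/36 = ((⅕)*(-⅓)*(-23))/36 = (1/36)*(23/15) = 23/540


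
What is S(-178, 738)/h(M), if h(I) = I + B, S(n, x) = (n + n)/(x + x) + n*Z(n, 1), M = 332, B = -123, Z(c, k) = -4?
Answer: 262639/77121 ≈ 3.4055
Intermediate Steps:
S(n, x) = -4*n + n/x (S(n, x) = (n + n)/(x + x) + n*(-4) = (2*n)/((2*x)) - 4*n = (2*n)*(1/(2*x)) - 4*n = n/x - 4*n = -4*n + n/x)
h(I) = -123 + I (h(I) = I - 123 = -123 + I)
S(-178, 738)/h(M) = (-4*(-178) - 178/738)/(-123 + 332) = (712 - 178*1/738)/209 = (712 - 89/369)*(1/209) = (262639/369)*(1/209) = 262639/77121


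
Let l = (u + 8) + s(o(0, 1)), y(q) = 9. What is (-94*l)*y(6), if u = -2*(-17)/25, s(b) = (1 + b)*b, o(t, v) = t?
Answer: -197964/25 ≈ -7918.6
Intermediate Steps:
s(b) = b*(1 + b)
u = 34/25 (u = 34*(1/25) = 34/25 ≈ 1.3600)
l = 234/25 (l = (34/25 + 8) + 0*(1 + 0) = 234/25 + 0*1 = 234/25 + 0 = 234/25 ≈ 9.3600)
(-94*l)*y(6) = -94*234/25*9 = -21996/25*9 = -197964/25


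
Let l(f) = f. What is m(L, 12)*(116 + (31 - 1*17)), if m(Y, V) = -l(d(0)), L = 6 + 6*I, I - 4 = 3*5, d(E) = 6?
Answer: -780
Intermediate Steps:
I = 19 (I = 4 + 3*5 = 4 + 15 = 19)
L = 120 (L = 6 + 6*19 = 6 + 114 = 120)
m(Y, V) = -6 (m(Y, V) = -1*6 = -6)
m(L, 12)*(116 + (31 - 1*17)) = -6*(116 + (31 - 1*17)) = -6*(116 + (31 - 17)) = -6*(116 + 14) = -6*130 = -780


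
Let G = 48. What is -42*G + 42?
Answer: -1974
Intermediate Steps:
-42*G + 42 = -42*48 + 42 = -2016 + 42 = -1974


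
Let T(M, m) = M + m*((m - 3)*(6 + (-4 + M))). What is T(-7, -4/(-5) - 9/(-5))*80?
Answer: -144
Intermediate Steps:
T(M, m) = M + m*(-3 + m)*(2 + M) (T(M, m) = M + m*((-3 + m)*(2 + M)) = M + m*(-3 + m)*(2 + M))
T(-7, -4/(-5) - 9/(-5))*80 = (-7 - 6*(-4/(-5) - 9/(-5)) + 2*(-4/(-5) - 9/(-5))**2 - 7*(-4/(-5) - 9/(-5))**2 - 3*(-7)*(-4/(-5) - 9/(-5)))*80 = (-7 - 6*(-4*(-1/5) - 9*(-1/5)) + 2*(-4*(-1/5) - 9*(-1/5))**2 - 7*(-4*(-1/5) - 9*(-1/5))**2 - 3*(-7)*(-4*(-1/5) - 9*(-1/5)))*80 = (-7 - 6*(4/5 + 9/5) + 2*(4/5 + 9/5)**2 - 7*(4/5 + 9/5)**2 - 3*(-7)*(4/5 + 9/5))*80 = (-7 - 6*13/5 + 2*(13/5)**2 - 7*(13/5)**2 - 3*(-7)*13/5)*80 = (-7 - 78/5 + 2*(169/25) - 7*169/25 + 273/5)*80 = (-7 - 78/5 + 338/25 - 1183/25 + 273/5)*80 = -9/5*80 = -144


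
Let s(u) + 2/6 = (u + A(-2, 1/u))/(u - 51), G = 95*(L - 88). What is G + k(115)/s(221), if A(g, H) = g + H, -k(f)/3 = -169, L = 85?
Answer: 2646942/10763 ≈ 245.93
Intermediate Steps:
k(f) = 507 (k(f) = -3*(-169) = 507)
G = -285 (G = 95*(85 - 88) = 95*(-3) = -285)
A(g, H) = H + g
s(u) = -⅓ + (-2 + u + 1/u)/(-51 + u) (s(u) = -⅓ + (u + (1/u - 2))/(u - 51) = -⅓ + (u + (-2 + 1/u))/(-51 + u) = -⅓ + (-2 + u + 1/u)/(-51 + u))
G + k(115)/s(221) = -285 + 507/(((⅓)*(3 + 221*(45 + 2*221))/(221*(-51 + 221)))) = -285 + 507/(((⅓)*(1/221)*(3 + 221*(45 + 442))/170)) = -285 + 507/(((⅓)*(1/221)*(1/170)*(3 + 221*487))) = -285 + 507/(((⅓)*(1/221)*(1/170)*(3 + 107627))) = -285 + 507/(((⅓)*(1/221)*(1/170)*107630)) = -285 + 507/(10763/11271) = -285 + 507*(11271/10763) = -285 + 5714397/10763 = 2646942/10763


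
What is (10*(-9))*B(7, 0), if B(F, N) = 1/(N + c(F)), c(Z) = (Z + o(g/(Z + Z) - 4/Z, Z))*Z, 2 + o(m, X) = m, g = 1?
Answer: -20/7 ≈ -2.8571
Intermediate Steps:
o(m, X) = -2 + m
c(Z) = Z*(-2 + Z - 7/(2*Z)) (c(Z) = (Z + (-2 + (1/(Z + Z) - 4/Z)))*Z = (Z + (-2 + (1/(2*Z) - 4/Z)))*Z = (Z + (-2 - 7/(2*Z)))*Z = (-2 + Z - 7/(2*Z))*Z = Z*(-2 + Z - 7/(2*Z)))
B(F, N) = 1/(-7/2 + N + F*(-2 + F)) (B(F, N) = 1/(N + (-7/2 + F*(-2 + F))) = 1/(-7/2 + N + F*(-2 + F)))
(10*(-9))*B(7, 0) = (10*(-9))*(-2/(7 - 2*0 - 2*7*(-2 + 7))) = -(-180)/(7 + 0 - 2*7*5) = -(-180)/(7 + 0 - 70) = -(-180)/(-63) = -(-180)*(-1)/63 = -90*2/63 = -20/7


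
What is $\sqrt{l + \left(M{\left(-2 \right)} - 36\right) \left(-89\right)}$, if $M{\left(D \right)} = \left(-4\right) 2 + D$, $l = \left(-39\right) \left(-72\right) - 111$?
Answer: $\sqrt{6791} \approx 82.407$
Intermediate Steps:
$l = 2697$ ($l = 2808 - 111 = 2697$)
$M{\left(D \right)} = -8 + D$
$\sqrt{l + \left(M{\left(-2 \right)} - 36\right) \left(-89\right)} = \sqrt{2697 + \left(\left(-8 - 2\right) - 36\right) \left(-89\right)} = \sqrt{2697 + \left(-10 - 36\right) \left(-89\right)} = \sqrt{2697 - -4094} = \sqrt{2697 + 4094} = \sqrt{6791}$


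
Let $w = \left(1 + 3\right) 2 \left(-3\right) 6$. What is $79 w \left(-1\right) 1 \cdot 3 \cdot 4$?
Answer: $136512$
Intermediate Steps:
$w = -144$ ($w = 4 \cdot 2 \left(-3\right) 6 = 8 \left(-3\right) 6 = \left(-24\right) 6 = -144$)
$79 w \left(-1\right) 1 \cdot 3 \cdot 4 = 79 \left(- 144 \left(-1\right) 1 \cdot 3 \cdot 4\right) = 79 \left(- 144 \left(-1\right) 3 \cdot 4\right) = 79 \left(- 144 \left(\left(-3\right) 4\right)\right) = 79 \left(\left(-144\right) \left(-12\right)\right) = 79 \cdot 1728 = 136512$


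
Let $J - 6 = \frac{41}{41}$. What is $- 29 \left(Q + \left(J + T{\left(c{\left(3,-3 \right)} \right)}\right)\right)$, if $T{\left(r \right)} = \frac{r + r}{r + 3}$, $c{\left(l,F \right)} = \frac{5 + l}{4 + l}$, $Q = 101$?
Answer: $-3148$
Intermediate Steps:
$c{\left(l,F \right)} = \frac{5 + l}{4 + l}$
$J = 7$ ($J = 6 + \frac{41}{41} = 6 + 41 \cdot \frac{1}{41} = 6 + 1 = 7$)
$T{\left(r \right)} = \frac{2 r}{3 + r}$
$- 29 \left(Q + \left(J + T{\left(c{\left(3,-3 \right)} \right)}\right)\right) = - 29 \left(101 + \left(7 + \frac{2 \frac{5 + 3}{4 + 3}}{3 + \frac{5 + 3}{4 + 3}}\right)\right) = - 29 \left(101 + \left(7 + \frac{2 \cdot \frac{1}{7} \cdot 8}{3 + \frac{1}{7} \cdot 8}\right)\right) = - 29 \left(101 + \left(7 + 2 \cdot \frac{8}{7} \frac{1}{3 + \frac{8}{7}}\right)\right) = - 29 \left(101 + \left(7 + 2 \cdot \frac{8}{7} \frac{1}{\frac{29}{7}}\right)\right) = - 29 \left(101 + \left(7 + 2 \cdot \frac{8}{7} \cdot \frac{7}{29}\right)\right) = - 29 \left(101 + \left(7 + \frac{16}{29}\right)\right) = - 29 \left(101 + \frac{219}{29}\right) = \left(-29\right) \frac{3148}{29} = -3148$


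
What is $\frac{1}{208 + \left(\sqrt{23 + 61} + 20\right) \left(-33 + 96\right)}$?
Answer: $\frac{367}{455407} - \frac{63 \sqrt{21}}{910814} \approx 0.0004889$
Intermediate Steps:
$\frac{1}{208 + \left(\sqrt{23 + 61} + 20\right) \left(-33 + 96\right)} = \frac{1}{208 + \left(\sqrt{84} + 20\right) 63} = \frac{1}{208 + \left(2 \sqrt{21} + 20\right) 63} = \frac{1}{208 + \left(20 + 2 \sqrt{21}\right) 63} = \frac{1}{208 + \left(1260 + 126 \sqrt{21}\right)} = \frac{1}{1468 + 126 \sqrt{21}}$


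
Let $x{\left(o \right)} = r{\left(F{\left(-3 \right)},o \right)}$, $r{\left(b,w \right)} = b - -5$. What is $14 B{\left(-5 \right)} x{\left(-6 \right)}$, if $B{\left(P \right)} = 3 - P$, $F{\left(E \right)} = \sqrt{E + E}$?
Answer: $560 + 112 i \sqrt{6} \approx 560.0 + 274.34 i$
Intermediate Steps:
$F{\left(E \right)} = \sqrt{2} \sqrt{E}$ ($F{\left(E \right)} = \sqrt{2 E} = \sqrt{2} \sqrt{E}$)
$r{\left(b,w \right)} = 5 + b$ ($r{\left(b,w \right)} = b + 5 = 5 + b$)
$x{\left(o \right)} = 5 + i \sqrt{6}$ ($x{\left(o \right)} = 5 + \sqrt{2} \sqrt{-3} = 5 + \sqrt{2} i \sqrt{3} = 5 + i \sqrt{6}$)
$14 B{\left(-5 \right)} x{\left(-6 \right)} = 14 \left(3 - -5\right) \left(5 + i \sqrt{6}\right) = 14 \left(3 + 5\right) \left(5 + i \sqrt{6}\right) = 14 \cdot 8 \left(5 + i \sqrt{6}\right) = 112 \left(5 + i \sqrt{6}\right) = 560 + 112 i \sqrt{6}$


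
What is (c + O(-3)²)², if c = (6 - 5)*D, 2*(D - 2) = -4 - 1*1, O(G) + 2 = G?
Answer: 2401/4 ≈ 600.25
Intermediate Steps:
O(G) = -2 + G
D = -½ (D = 2 + (-4 - 1*1)/2 = 2 + (-4 - 1)/2 = 2 + (½)*(-5) = 2 - 5/2 = -½ ≈ -0.50000)
c = -½ (c = (6 - 5)*(-½) = 1*(-½) = -½ ≈ -0.50000)
(c + O(-3)²)² = (-½ + (-2 - 3)²)² = (-½ + (-5)²)² = (-½ + 25)² = (49/2)² = 2401/4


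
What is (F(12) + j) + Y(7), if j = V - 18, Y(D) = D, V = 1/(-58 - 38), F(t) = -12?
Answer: -2209/96 ≈ -23.010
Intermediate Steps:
V = -1/96 (V = 1/(-96) = -1/96 ≈ -0.010417)
j = -1729/96 (j = -1/96 - 18 = -1729/96 ≈ -18.010)
(F(12) + j) + Y(7) = (-12 - 1729/96) + 7 = -2881/96 + 7 = -2209/96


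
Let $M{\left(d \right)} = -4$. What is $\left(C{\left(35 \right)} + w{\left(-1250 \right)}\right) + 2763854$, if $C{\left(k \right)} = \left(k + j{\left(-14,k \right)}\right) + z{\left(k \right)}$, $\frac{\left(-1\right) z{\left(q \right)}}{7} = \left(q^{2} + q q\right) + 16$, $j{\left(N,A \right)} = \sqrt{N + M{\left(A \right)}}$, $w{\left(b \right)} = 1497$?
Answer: $2748124 + 3 i \sqrt{2} \approx 2.7481 \cdot 10^{6} + 4.2426 i$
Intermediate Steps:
$j{\left(N,A \right)} = \sqrt{-4 + N}$ ($j{\left(N,A \right)} = \sqrt{N - 4} = \sqrt{-4 + N}$)
$z{\left(q \right)} = -112 - 14 q^{2}$ ($z{\left(q \right)} = - 7 \left(\left(q^{2} + q q\right) + 16\right) = - 7 \left(\left(q^{2} + q^{2}\right) + 16\right) = - 7 \left(2 q^{2} + 16\right) = - 7 \left(16 + 2 q^{2}\right) = -112 - 14 q^{2}$)
$C{\left(k \right)} = -112 + k - 14 k^{2} + 3 i \sqrt{2}$ ($C{\left(k \right)} = \left(k + \sqrt{-4 - 14}\right) - \left(112 + 14 k^{2}\right) = \left(k + \sqrt{-18}\right) - \left(112 + 14 k^{2}\right) = \left(k + 3 i \sqrt{2}\right) - \left(112 + 14 k^{2}\right) = -112 + k - 14 k^{2} + 3 i \sqrt{2}$)
$\left(C{\left(35 \right)} + w{\left(-1250 \right)}\right) + 2763854 = \left(\left(-112 + 35 - 14 \cdot 35^{2} + 3 i \sqrt{2}\right) + 1497\right) + 2763854 = \left(\left(-112 + 35 - 17150 + 3 i \sqrt{2}\right) + 1497\right) + 2763854 = \left(\left(-17227 + 3 i \sqrt{2}\right) + 1497\right) + 2763854 = \left(-15730 + 3 i \sqrt{2}\right) + 2763854 = 2748124 + 3 i \sqrt{2}$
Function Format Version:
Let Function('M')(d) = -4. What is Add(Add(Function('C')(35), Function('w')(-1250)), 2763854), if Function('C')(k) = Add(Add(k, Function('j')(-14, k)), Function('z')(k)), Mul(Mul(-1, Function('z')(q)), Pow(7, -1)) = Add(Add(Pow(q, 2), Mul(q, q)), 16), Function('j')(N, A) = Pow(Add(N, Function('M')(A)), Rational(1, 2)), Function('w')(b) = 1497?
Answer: Add(2748124, Mul(3, I, Pow(2, Rational(1, 2)))) ≈ Add(2.7481e+6, Mul(4.2426, I))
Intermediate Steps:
Function('j')(N, A) = Pow(Add(-4, N), Rational(1, 2)) (Function('j')(N, A) = Pow(Add(N, -4), Rational(1, 2)) = Pow(Add(-4, N), Rational(1, 2)))
Function('z')(q) = Add(-112, Mul(-14, Pow(q, 2))) (Function('z')(q) = Mul(-7, Add(Add(Pow(q, 2), Mul(q, q)), 16)) = Mul(-7, Add(Add(Pow(q, 2), Pow(q, 2)), 16)) = Mul(-7, Add(Mul(2, Pow(q, 2)), 16)) = Mul(-7, Add(16, Mul(2, Pow(q, 2)))) = Add(-112, Mul(-14, Pow(q, 2))))
Function('C')(k) = Add(-112, k, Mul(-14, Pow(k, 2)), Mul(3, I, Pow(2, Rational(1, 2)))) (Function('C')(k) = Add(Add(k, Pow(Add(-4, -14), Rational(1, 2))), Add(-112, Mul(-14, Pow(k, 2)))) = Add(Add(k, Pow(-18, Rational(1, 2))), Add(-112, Mul(-14, Pow(k, 2)))) = Add(Add(k, Mul(3, I, Pow(2, Rational(1, 2)))), Add(-112, Mul(-14, Pow(k, 2)))) = Add(-112, k, Mul(-14, Pow(k, 2)), Mul(3, I, Pow(2, Rational(1, 2)))))
Add(Add(Function('C')(35), Function('w')(-1250)), 2763854) = Add(Add(Add(-112, 35, Mul(-14, Pow(35, 2)), Mul(3, I, Pow(2, Rational(1, 2)))), 1497), 2763854) = Add(Add(Add(-112, 35, Mul(-14, 1225), Mul(3, I, Pow(2, Rational(1, 2)))), 1497), 2763854) = Add(Add(Add(-112, 35, -17150, Mul(3, I, Pow(2, Rational(1, 2)))), 1497), 2763854) = Add(Add(Add(-17227, Mul(3, I, Pow(2, Rational(1, 2)))), 1497), 2763854) = Add(Add(-15730, Mul(3, I, Pow(2, Rational(1, 2)))), 2763854) = Add(2748124, Mul(3, I, Pow(2, Rational(1, 2))))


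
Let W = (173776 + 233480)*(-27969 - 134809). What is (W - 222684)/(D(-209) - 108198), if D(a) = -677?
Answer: 66292539852/108875 ≈ 6.0889e+5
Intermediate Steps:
W = -66292317168 (W = 407256*(-162778) = -66292317168)
(W - 222684)/(D(-209) - 108198) = (-66292317168 - 222684)/(-677 - 108198) = -66292539852/(-108875) = -66292539852*(-1/108875) = 66292539852/108875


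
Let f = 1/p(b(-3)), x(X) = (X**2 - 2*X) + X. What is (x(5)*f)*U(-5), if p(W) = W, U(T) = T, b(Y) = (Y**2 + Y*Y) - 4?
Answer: -50/7 ≈ -7.1429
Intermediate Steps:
b(Y) = -4 + 2*Y**2 (b(Y) = (Y**2 + Y**2) - 4 = 2*Y**2 - 4 = -4 + 2*Y**2)
x(X) = X**2 - X
f = 1/14 (f = 1/(-4 + 2*(-3)**2) = 1/(-4 + 2*9) = 1/(-4 + 18) = 1/14 ≈ 0.071429)
(x(5)*f)*U(-5) = ((5*(-1 + 5))*(1/14))*(-5) = ((5*4)*(1/14))*(-5) = (20*(1/14))*(-5) = (10/7)*(-5) = -50/7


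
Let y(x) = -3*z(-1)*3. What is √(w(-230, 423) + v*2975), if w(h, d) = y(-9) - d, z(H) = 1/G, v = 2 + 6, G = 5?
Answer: 2*√146095/5 ≈ 152.89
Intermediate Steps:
v = 8
z(H) = ⅕ (z(H) = 1/5 = ⅕)
y(x) = -9/5 (y(x) = -3*⅕*3 = -⅗*3 = -9/5)
w(h, d) = -9/5 - d
√(w(-230, 423) + v*2975) = √((-9/5 - 1*423) + 8*2975) = √((-9/5 - 423) + 23800) = √(-2124/5 + 23800) = √(116876/5) = 2*√146095/5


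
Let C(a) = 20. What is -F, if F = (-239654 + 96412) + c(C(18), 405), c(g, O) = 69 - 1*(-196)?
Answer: 142977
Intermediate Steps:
c(g, O) = 265 (c(g, O) = 69 + 196 = 265)
F = -142977 (F = (-239654 + 96412) + 265 = -143242 + 265 = -142977)
-F = -1*(-142977) = 142977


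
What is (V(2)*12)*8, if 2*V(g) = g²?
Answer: 192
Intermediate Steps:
V(g) = g²/2
(V(2)*12)*8 = (((½)*2²)*12)*8 = (((½)*4)*12)*8 = (2*12)*8 = 24*8 = 192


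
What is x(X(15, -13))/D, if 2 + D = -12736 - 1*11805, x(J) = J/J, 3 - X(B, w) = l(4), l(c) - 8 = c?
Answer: -1/24543 ≈ -4.0745e-5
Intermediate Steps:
l(c) = 8 + c
X(B, w) = -9 (X(B, w) = 3 - (8 + 4) = 3 - 1*12 = 3 - 12 = -9)
x(J) = 1
D = -24543 (D = -2 + (-12736 - 1*11805) = -2 + (-12736 - 11805) = -2 - 24541 = -24543)
x(X(15, -13))/D = 1/(-24543) = 1*(-1/24543) = -1/24543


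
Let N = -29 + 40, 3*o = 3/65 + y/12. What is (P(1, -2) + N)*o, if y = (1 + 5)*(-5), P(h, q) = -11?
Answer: 0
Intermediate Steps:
y = -30 (y = 6*(-5) = -30)
o = -319/390 (o = (3/65 - 30/12)/3 = (3*(1/65) - 30*1/12)/3 = (3/65 - 5/2)/3 = (⅓)*(-319/130) = -319/390 ≈ -0.81795)
N = 11
(P(1, -2) + N)*o = (-11 + 11)*(-319/390) = 0*(-319/390) = 0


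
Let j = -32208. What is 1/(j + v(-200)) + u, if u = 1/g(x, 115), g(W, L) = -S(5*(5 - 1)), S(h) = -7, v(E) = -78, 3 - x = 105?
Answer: 32279/226002 ≈ 0.14283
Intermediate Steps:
x = -102 (x = 3 - 1*105 = 3 - 105 = -102)
g(W, L) = 7 (g(W, L) = -1*(-7) = 7)
u = ⅐ (u = 1/7 = ⅐ ≈ 0.14286)
1/(j + v(-200)) + u = 1/(-32208 - 78) + ⅐ = 1/(-32286) + ⅐ = -1/32286 + ⅐ = 32279/226002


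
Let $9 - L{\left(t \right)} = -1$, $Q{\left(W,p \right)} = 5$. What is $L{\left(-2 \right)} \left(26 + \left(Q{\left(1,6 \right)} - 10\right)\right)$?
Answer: $210$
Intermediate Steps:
$L{\left(t \right)} = 10$ ($L{\left(t \right)} = 9 - -1 = 9 + 1 = 10$)
$L{\left(-2 \right)} \left(26 + \left(Q{\left(1,6 \right)} - 10\right)\right) = 10 \left(26 + \left(5 - 10\right)\right) = 10 \left(26 - 5\right) = 10 \cdot 21 = 210$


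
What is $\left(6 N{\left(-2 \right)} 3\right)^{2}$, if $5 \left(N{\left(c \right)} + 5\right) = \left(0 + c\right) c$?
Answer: $\frac{142884}{25} \approx 5715.4$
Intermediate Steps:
$N{\left(c \right)} = -5 + \frac{c^{2}}{5}$ ($N{\left(c \right)} = -5 + \frac{\left(0 + c\right) c}{5} = -5 + \frac{c c}{5} = -5 + \frac{c^{2}}{5}$)
$\left(6 N{\left(-2 \right)} 3\right)^{2} = \left(6 \left(-5 + \frac{\left(-2\right)^{2}}{5}\right) 3\right)^{2} = \left(6 \left(-5 + \frac{1}{5} \cdot 4\right) 3\right)^{2} = \left(6 \left(-5 + \frac{4}{5}\right) 3\right)^{2} = \left(6 \left(- \frac{21}{5}\right) 3\right)^{2} = \left(\left(- \frac{126}{5}\right) 3\right)^{2} = \left(- \frac{378}{5}\right)^{2} = \frac{142884}{25}$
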